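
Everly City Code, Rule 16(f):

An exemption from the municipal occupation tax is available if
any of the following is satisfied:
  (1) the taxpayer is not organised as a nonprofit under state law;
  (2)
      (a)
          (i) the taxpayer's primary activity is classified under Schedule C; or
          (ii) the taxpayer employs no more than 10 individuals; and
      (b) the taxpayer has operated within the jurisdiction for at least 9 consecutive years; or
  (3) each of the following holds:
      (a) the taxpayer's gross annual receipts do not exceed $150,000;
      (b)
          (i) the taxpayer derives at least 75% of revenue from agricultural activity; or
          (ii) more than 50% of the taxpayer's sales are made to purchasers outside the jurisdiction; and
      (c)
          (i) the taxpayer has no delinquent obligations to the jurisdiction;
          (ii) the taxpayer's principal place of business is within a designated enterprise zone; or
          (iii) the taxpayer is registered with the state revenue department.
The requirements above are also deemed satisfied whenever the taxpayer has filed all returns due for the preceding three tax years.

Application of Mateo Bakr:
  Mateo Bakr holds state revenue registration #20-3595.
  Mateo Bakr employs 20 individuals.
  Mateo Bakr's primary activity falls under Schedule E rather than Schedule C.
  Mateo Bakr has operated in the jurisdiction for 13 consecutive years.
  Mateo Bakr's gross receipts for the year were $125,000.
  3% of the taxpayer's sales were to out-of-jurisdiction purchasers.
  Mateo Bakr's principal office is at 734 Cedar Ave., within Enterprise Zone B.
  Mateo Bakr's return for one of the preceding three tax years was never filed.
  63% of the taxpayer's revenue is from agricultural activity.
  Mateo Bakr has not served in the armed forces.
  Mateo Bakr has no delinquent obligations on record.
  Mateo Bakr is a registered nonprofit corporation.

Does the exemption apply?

(1) not (nonprofit) — fails.
(i) Schedule C activity — fails.
(ii) ≤ 10 employees — not satisfied.
(a) = F OR F = false.
(b) ≥ 9 yrs in jurisdiction — satisfied.
(2) = F AND T = false.
(a) receipts ≤ $150,000 — holds.
(i) ≥75% agricultural — not satisfied.
(ii) >50% out-of-jur. sales — not met.
(b) = F OR F = false.
(i) no delinquency — satisfied.
(ii) in enterprise zone — satisfied.
(iii) state-registered — holds.
So (c) is satisfied (T OR T OR T).
So (3) is not satisfied (T AND F AND T).
So Overall is not satisfied (F OR F OR F).
Exception (returns current) — not satisfied.
Result: main false OR exception false → false.

No — not exempt.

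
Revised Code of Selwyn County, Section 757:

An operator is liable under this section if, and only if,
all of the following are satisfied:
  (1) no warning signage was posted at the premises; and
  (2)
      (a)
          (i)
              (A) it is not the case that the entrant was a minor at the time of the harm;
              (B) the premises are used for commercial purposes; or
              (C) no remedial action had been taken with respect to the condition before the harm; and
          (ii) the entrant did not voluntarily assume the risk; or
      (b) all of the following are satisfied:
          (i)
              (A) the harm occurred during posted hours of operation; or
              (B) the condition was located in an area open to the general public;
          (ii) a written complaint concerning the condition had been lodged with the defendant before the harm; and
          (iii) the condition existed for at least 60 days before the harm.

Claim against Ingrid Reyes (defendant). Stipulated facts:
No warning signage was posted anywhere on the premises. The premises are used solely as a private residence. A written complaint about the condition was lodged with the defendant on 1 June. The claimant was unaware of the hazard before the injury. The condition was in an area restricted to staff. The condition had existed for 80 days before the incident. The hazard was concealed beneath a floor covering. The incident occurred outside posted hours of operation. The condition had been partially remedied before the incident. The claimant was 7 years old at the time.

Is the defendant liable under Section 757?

No — not liable.

(1) no signage posted — satisfied.
(A) not (entrant a minor) — fails.
(B) commercial use — fails.
(C) no remedial action — fails.
(i): F OR F OR F → false.
(ii) no assumed risk — satisfied.
So (a) is not satisfied (F AND T).
(A) during posted hours — not satisfied.
(B) public area — not satisfied.
(i) = F OR F = false.
(ii) complaint lodged — holds.
(iii) condition ≥60 days old — satisfied.
So (b) is not satisfied (F AND T AND T).
So (2) is not satisfied (F OR F).
So Overall is not satisfied (T AND F).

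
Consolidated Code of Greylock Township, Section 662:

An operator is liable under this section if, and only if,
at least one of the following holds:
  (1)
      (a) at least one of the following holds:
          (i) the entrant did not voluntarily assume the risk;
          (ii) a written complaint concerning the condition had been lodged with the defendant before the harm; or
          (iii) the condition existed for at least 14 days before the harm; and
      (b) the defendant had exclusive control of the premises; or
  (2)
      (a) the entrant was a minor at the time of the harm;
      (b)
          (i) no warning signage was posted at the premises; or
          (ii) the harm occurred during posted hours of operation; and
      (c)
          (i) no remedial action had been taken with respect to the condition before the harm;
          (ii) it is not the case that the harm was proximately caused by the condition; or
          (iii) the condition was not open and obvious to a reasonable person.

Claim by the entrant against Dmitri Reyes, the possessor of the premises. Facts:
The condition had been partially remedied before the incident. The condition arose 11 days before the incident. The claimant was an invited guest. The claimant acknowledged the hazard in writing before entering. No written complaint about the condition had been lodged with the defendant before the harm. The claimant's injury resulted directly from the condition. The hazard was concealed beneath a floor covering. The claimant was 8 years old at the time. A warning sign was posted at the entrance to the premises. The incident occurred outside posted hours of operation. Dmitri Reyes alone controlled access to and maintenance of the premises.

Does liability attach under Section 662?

(i) no assumed risk — not satisfied.
(ii) complaint lodged — not satisfied.
(iii) condition ≥14 days old — fails.
(a): F OR F OR F → false.
(b) exclusive control — satisfied.
(1) = F AND T = false.
(a) entrant a minor — met.
(i) no signage posted — not satisfied.
(ii) during posted hours — fails.
(b): F OR F → false.
(i) no remedial action — fails.
(ii) not (proximate cause) — fails.
(iii) not open/obvious — satisfied.
(c) = F OR F OR T = true.
(2): T AND F AND T → false.
Overall = F OR F = false.

No — not liable.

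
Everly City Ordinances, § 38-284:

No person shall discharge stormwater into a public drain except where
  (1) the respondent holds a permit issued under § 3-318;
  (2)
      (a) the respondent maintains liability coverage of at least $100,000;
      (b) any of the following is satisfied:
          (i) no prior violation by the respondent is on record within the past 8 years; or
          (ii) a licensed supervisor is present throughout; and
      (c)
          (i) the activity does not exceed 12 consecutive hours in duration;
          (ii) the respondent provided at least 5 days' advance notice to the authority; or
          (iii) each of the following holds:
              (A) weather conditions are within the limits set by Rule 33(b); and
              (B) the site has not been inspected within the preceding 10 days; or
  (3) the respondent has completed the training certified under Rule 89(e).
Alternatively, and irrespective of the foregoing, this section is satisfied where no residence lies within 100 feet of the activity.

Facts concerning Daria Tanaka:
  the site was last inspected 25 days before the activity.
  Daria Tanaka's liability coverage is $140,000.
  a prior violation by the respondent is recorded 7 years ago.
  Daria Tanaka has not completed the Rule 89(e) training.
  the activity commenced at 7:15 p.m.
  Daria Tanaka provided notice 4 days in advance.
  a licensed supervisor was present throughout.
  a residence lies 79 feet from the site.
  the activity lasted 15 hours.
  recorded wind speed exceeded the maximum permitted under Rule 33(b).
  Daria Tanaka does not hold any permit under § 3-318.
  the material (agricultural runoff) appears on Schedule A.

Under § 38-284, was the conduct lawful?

No — unlawful.

(1) holds permit — not met.
(a) coverage ≥ $100,000 — satisfied.
(i) no prior violation — not satisfied.
(ii) supervisor present — holds.
So (b) is satisfied (F OR T).
(i) ≤ 12 hrs duration — not satisfied.
(ii) ≥5 days' notice — fails.
(A) weather ok — not met.
(B) not (site inspected) — holds.
(iii): F AND T → false.
(c) = F OR F OR F = false.
(2): T AND T AND F → false.
(3) training certified — fails.
Overall: F OR F OR F → false.
Exception (no residence in 100 ft) — not satisfied.
Result: main false OR exception false → false.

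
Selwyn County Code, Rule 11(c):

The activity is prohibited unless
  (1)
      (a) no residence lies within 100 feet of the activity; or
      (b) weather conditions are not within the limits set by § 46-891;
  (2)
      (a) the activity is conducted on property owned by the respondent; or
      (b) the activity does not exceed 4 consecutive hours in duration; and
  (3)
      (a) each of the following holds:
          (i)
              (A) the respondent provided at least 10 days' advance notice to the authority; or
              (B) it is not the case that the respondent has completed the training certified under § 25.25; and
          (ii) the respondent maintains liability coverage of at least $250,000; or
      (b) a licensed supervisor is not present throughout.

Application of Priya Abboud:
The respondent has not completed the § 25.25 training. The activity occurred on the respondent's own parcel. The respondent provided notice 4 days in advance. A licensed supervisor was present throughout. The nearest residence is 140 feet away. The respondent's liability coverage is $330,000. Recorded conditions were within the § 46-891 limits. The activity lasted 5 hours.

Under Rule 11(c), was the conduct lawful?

(a) no residence in 100 ft — holds.
(b) not (weather ok) — fails.
(1) = T OR F = true.
(a) own property — met.
(b) ≤ 4 hrs duration — not satisfied.
(2): T OR F → true.
(A) ≥10 days' notice — not satisfied.
(B) not (training certified) — satisfied.
(i): F OR T → true.
(ii) coverage ≥ $250,000 — holds.
So (a) is satisfied (T AND T).
(b) not (supervisor present) — not satisfied.
So (3) is satisfied (T OR F).
Overall = T AND T AND T = true.

Yes — lawful.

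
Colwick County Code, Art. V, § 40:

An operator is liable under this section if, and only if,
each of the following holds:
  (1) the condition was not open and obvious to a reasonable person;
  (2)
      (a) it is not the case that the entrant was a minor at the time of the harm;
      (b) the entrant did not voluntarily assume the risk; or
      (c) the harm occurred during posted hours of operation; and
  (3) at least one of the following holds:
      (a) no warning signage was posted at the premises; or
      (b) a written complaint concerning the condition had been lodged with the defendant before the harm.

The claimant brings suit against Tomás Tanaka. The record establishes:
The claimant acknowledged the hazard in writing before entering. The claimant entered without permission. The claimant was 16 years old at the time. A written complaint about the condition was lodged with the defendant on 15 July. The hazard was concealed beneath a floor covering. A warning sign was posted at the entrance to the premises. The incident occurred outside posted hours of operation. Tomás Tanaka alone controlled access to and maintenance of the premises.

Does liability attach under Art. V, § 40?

(1) not open/obvious — satisfied.
(a) not (entrant a minor) — not met.
(b) no assumed risk — not met.
(c) during posted hours — fails.
So (2) is not satisfied (F OR F OR F).
(a) no signage posted — not satisfied.
(b) complaint lodged — satisfied.
(3): F OR T → true.
Overall: T AND F AND T → false.

No — not liable.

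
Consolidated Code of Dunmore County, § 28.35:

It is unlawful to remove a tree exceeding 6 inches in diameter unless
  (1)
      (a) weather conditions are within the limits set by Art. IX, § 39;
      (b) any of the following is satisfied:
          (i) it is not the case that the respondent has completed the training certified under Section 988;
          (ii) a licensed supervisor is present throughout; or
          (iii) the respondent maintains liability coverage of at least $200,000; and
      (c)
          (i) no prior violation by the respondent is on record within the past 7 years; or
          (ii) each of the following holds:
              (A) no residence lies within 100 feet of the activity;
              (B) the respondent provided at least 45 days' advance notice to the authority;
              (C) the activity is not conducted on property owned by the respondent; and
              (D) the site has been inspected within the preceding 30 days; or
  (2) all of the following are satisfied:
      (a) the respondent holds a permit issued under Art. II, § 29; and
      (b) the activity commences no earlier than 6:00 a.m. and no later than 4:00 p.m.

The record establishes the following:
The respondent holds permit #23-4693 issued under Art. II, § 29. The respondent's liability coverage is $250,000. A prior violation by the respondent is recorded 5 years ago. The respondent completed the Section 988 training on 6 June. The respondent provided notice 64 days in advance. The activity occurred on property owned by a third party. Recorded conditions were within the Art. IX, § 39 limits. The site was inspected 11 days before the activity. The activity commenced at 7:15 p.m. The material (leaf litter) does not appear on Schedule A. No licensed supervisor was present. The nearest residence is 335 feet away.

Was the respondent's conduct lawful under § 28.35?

Yes — lawful.

(a) weather ok — met.
(i) not (training certified) — not met.
(ii) supervisor present — fails.
(iii) coverage ≥ $200,000 — met.
(b): F OR F OR T → true.
(i) no prior violation — not met.
(A) no residence in 100 ft — holds.
(B) ≥45 days' notice — met.
(C) not (own property) — met.
(D) site inspected — met.
So (ii) is satisfied (T AND T AND T AND T).
(c): F OR T → true.
So (1) is satisfied (T AND T AND T).
(a) holds permit — holds.
(b) start within hours — fails.
So (2) is not satisfied (T AND F).
Overall = T OR F = true.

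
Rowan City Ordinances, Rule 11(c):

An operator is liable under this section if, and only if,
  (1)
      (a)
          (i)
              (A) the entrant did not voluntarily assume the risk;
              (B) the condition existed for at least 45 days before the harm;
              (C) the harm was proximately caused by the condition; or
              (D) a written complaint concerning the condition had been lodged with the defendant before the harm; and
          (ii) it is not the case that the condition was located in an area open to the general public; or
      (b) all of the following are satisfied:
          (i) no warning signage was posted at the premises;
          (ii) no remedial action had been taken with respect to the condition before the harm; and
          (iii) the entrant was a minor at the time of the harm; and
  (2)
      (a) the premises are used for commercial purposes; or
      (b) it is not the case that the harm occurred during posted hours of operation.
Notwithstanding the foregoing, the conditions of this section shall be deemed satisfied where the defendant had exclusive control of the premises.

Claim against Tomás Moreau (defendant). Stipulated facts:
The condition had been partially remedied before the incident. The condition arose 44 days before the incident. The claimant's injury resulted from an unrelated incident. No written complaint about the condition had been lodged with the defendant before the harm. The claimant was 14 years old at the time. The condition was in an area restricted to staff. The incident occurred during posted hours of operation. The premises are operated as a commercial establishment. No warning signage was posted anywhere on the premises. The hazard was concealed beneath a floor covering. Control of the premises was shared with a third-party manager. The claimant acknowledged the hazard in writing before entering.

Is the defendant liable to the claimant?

No — not liable.

(A) no assumed risk — not satisfied.
(B) condition ≥45 days old — fails.
(C) proximate cause — not met.
(D) complaint lodged — fails.
(i) = F OR F OR F OR F = false.
(ii) not (public area) — holds.
(a) = F AND T = false.
(i) no signage posted — holds.
(ii) no remedial action — not satisfied.
(iii) entrant a minor — holds.
(b): T AND F AND T → false.
(1) = F OR F = false.
(a) commercial use — holds.
(b) not (during posted hours) — not satisfied.
So (2) is satisfied (T OR F).
So Overall is not satisfied (F AND T).
Exception (exclusive control) — not satisfied.
Result: main false OR exception false → false.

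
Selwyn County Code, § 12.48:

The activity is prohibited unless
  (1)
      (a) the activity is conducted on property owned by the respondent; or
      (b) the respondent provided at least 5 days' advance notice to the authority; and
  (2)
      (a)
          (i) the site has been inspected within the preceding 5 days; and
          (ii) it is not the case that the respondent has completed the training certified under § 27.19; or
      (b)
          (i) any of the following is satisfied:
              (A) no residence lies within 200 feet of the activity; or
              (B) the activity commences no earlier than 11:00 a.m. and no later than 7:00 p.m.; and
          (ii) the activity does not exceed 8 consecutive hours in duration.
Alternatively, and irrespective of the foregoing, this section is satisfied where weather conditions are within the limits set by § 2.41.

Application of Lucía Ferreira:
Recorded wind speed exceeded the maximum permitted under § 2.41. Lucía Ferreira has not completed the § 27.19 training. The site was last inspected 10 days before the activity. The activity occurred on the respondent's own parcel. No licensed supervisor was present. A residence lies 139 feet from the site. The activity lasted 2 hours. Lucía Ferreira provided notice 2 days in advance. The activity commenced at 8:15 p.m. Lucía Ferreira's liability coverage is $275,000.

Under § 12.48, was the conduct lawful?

(a) own property — holds.
(b) ≥5 days' notice — not satisfied.
(1) = T OR F = true.
(i) site inspected — not satisfied.
(ii) not (training certified) — met.
So (a) is not satisfied (F AND T).
(A) no residence in 200 ft — not met.
(B) start within hours — not satisfied.
(i): F OR F → false.
(ii) ≤ 8 hrs duration — holds.
So (b) is not satisfied (F AND T).
(2) = F OR F = false.
So Overall is not satisfied (T AND F).
Exception (weather ok) — not satisfied.
Result: main false OR exception false → false.

No — unlawful.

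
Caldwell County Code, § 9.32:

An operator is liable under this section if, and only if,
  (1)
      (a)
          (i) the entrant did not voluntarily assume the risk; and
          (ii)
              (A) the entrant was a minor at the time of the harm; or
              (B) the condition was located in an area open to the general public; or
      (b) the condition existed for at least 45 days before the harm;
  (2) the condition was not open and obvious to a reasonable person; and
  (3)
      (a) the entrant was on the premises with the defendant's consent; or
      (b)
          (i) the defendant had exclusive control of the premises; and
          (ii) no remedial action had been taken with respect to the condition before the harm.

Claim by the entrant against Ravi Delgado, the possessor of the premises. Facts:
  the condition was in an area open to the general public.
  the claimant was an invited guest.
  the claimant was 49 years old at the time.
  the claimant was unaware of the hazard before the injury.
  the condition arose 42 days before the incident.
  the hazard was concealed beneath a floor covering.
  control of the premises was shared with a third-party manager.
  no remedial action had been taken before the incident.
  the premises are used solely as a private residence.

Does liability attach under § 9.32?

Yes — liable.

(i) no assumed risk — met.
(A) entrant a minor — fails.
(B) public area — holds.
So (ii) is satisfied (F OR T).
So (a) is satisfied (T AND T).
(b) condition ≥45 days old — not satisfied.
(1) = T OR F = true.
(2) not open/obvious — satisfied.
(a) consent to enter — satisfied.
(i) exclusive control — fails.
(ii) no remedial action — met.
(b): F AND T → false.
(3) = T OR F = true.
Overall: T AND T AND T → true.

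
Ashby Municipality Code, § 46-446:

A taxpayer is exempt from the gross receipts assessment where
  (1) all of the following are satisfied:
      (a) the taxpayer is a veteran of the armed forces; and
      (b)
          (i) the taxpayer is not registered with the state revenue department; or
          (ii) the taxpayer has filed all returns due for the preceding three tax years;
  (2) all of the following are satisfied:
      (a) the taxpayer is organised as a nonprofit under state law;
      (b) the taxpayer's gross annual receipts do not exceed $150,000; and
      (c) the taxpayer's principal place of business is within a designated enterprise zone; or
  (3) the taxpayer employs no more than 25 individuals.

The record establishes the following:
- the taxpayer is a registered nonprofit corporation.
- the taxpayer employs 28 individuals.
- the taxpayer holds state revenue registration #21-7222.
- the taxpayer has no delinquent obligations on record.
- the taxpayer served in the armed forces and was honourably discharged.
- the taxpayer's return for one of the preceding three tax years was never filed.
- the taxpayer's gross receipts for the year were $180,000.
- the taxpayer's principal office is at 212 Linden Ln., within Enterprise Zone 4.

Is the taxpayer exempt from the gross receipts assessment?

No — not exempt.

(a) veteran — holds.
(i) not (state-registered) — not met.
(ii) returns current — fails.
(b): F OR F → false.
So (1) is not satisfied (T AND F).
(a) nonprofit — met.
(b) receipts ≤ $150,000 — not satisfied.
(c) in enterprise zone — satisfied.
So (2) is not satisfied (T AND F AND T).
(3) ≤ 25 employees — not satisfied.
Overall: F OR F OR F → false.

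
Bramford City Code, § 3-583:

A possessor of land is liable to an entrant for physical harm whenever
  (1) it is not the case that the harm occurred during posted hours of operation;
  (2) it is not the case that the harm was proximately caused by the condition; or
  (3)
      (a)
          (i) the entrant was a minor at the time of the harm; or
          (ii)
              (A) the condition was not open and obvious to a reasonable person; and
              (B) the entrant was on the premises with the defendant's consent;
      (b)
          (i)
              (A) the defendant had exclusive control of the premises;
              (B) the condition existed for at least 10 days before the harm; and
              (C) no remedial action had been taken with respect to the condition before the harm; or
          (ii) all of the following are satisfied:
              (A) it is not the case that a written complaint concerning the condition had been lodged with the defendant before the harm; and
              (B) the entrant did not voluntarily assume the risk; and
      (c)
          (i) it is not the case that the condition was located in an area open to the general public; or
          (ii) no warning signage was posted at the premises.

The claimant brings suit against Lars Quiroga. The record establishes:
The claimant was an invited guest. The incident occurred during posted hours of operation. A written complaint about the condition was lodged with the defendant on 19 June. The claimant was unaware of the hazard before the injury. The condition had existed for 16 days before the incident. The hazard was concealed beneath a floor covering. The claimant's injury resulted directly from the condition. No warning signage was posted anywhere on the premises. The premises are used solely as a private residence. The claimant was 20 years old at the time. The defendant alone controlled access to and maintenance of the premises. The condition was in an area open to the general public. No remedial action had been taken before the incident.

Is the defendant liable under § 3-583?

(1) not (during posted hours) — not met.
(2) not (proximate cause) — not met.
(i) entrant a minor — fails.
(A) not open/obvious — satisfied.
(B) consent to enter — holds.
(ii): T AND T → true.
(a) = F OR T = true.
(A) exclusive control — holds.
(B) condition ≥10 days old — holds.
(C) no remedial action — satisfied.
(i): T AND T AND T → true.
(A) not (complaint lodged) — fails.
(B) no assumed risk — satisfied.
(ii): F AND T → false.
So (b) is satisfied (T OR F).
(i) not (public area) — not met.
(ii) no signage posted — satisfied.
(c): F OR T → true.
(3) = T AND T AND T = true.
Overall: F OR F OR T → true.

Yes — liable.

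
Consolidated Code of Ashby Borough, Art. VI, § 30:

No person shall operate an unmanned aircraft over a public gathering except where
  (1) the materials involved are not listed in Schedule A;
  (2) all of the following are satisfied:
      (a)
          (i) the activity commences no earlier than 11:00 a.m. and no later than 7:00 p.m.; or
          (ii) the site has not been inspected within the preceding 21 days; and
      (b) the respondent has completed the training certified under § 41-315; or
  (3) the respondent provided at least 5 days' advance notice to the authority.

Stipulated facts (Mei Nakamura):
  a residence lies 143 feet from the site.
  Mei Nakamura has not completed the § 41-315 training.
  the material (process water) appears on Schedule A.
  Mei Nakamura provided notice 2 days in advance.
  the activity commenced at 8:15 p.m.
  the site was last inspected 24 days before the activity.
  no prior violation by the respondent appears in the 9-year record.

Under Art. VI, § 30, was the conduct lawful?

No — unlawful.

(1) not (Schedule A material) — not satisfied.
(i) start within hours — not satisfied.
(ii) not (site inspected) — met.
(a): F OR T → true.
(b) training certified — fails.
(2) = T AND F = false.
(3) ≥5 days' notice — not met.
Overall = F OR F OR F = false.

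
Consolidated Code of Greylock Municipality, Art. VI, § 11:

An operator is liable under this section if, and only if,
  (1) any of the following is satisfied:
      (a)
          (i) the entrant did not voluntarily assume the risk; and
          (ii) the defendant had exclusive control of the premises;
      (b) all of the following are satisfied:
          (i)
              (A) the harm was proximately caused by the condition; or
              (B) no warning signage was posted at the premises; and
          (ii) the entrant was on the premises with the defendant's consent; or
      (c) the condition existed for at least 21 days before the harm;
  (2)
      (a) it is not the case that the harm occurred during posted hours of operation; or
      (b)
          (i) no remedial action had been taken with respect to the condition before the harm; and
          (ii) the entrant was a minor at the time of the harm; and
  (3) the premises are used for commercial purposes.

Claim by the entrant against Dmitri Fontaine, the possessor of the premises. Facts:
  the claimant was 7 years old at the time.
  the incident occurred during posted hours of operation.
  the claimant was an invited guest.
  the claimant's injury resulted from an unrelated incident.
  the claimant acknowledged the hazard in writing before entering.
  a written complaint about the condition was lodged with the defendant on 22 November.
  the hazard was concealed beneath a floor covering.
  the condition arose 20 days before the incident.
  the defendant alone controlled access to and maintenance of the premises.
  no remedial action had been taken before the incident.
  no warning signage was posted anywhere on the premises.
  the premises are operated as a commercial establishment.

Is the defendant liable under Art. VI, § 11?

(i) no assumed risk — not met.
(ii) exclusive control — met.
(a): F AND T → false.
(A) proximate cause — fails.
(B) no signage posted — holds.
So (i) is satisfied (F OR T).
(ii) consent to enter — met.
(b): T AND T → true.
(c) condition ≥21 days old — not satisfied.
So (1) is satisfied (F OR T OR F).
(a) not (during posted hours) — not met.
(i) no remedial action — holds.
(ii) entrant a minor — met.
So (b) is satisfied (T AND T).
(2) = F OR T = true.
(3) commercial use — holds.
So Overall is satisfied (T AND T AND T).

Yes — liable.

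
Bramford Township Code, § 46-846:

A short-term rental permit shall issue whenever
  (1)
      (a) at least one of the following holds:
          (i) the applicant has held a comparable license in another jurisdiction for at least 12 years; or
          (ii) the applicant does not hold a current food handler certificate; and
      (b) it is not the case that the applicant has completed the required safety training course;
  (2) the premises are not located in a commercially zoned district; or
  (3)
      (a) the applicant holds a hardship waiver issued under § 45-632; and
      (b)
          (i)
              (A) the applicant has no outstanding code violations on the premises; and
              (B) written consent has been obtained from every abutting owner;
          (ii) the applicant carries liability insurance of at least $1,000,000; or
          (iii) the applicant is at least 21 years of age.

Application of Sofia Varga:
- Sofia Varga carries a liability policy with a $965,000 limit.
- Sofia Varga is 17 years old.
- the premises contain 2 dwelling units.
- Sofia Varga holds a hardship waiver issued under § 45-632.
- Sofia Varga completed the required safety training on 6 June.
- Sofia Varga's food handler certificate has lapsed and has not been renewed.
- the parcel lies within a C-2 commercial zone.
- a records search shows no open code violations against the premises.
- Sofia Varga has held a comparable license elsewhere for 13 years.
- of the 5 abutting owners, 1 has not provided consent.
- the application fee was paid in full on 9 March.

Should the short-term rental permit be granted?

No — denied.

(i) prior license ≥ 12 yr — holds.
(ii) not (food handler cert.) — satisfied.
(a): T OR T → true.
(b) not (safety training) — fails.
So (1) is not satisfied (T AND F).
(2) not (commercially zoned) — fails.
(a) hardship waiver — met.
(A) no code violations — holds.
(B) all abutters consent — not satisfied.
(i): T AND F → false.
(ii) insurance ≥ $1,000,000 — not satisfied.
(iii) age ≥ 21 — fails.
So (b) is not satisfied (F OR F OR F).
(3): T AND F → false.
Overall: F OR F OR F → false.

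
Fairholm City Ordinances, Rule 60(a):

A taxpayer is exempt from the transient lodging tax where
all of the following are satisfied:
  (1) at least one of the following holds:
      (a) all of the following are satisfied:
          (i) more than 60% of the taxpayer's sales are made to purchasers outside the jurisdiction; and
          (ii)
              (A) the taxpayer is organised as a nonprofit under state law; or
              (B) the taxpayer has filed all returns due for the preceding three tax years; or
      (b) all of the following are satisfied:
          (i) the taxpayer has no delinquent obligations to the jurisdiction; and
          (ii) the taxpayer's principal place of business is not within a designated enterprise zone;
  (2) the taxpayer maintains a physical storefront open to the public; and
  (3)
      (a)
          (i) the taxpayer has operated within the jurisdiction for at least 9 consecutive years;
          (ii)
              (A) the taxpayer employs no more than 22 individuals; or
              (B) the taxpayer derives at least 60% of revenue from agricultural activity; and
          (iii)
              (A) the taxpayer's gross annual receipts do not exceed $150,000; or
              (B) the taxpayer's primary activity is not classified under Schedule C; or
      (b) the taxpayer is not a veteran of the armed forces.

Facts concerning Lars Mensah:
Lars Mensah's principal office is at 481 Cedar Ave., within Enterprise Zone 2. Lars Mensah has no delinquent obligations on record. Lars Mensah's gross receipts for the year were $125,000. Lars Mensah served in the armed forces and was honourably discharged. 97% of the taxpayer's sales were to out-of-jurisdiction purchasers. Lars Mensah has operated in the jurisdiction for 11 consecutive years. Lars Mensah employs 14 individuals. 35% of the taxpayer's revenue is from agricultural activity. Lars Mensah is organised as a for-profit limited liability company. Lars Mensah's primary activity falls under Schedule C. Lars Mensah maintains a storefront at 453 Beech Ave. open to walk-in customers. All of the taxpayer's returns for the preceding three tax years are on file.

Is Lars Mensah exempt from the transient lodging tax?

Yes — exempt.

(i) >60% out-of-jur. sales — satisfied.
(A) nonprofit — not satisfied.
(B) returns current — met.
So (ii) is satisfied (F OR T).
(a) = T AND T = true.
(i) no delinquency — met.
(ii) not (in enterprise zone) — not satisfied.
(b) = T AND F = false.
(1) = T OR F = true.
(2) has storefront — holds.
(i) ≥ 9 yrs in jurisdiction — met.
(A) ≤ 22 employees — met.
(B) ≥60% agricultural — not satisfied.
(ii) = T OR F = true.
(A) receipts ≤ $150,000 — met.
(B) not (Schedule C activity) — not met.
So (iii) is satisfied (T OR F).
(a): T AND T AND T → true.
(b) not (veteran) — not satisfied.
(3) = T OR F = true.
Overall: T AND T AND T → true.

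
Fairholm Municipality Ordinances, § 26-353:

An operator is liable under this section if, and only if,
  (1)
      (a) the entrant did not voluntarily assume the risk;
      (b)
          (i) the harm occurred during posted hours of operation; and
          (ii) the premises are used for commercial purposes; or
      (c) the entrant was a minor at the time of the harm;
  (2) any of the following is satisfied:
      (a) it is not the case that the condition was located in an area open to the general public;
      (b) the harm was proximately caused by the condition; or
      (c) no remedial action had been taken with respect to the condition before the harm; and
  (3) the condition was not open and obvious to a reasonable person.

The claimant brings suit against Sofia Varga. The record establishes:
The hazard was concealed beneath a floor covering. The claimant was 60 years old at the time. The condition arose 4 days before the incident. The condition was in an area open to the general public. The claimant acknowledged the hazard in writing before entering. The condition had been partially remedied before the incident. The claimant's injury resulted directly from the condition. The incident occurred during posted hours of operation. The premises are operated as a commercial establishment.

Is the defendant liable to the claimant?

(a) no assumed risk — not met.
(i) during posted hours — satisfied.
(ii) commercial use — holds.
So (b) is satisfied (T AND T).
(c) entrant a minor — not met.
(1) = F OR T OR F = true.
(a) not (public area) — not satisfied.
(b) proximate cause — met.
(c) no remedial action — fails.
So (2) is satisfied (F OR T OR F).
(3) not open/obvious — met.
Overall: T AND T AND T → true.

Yes — liable.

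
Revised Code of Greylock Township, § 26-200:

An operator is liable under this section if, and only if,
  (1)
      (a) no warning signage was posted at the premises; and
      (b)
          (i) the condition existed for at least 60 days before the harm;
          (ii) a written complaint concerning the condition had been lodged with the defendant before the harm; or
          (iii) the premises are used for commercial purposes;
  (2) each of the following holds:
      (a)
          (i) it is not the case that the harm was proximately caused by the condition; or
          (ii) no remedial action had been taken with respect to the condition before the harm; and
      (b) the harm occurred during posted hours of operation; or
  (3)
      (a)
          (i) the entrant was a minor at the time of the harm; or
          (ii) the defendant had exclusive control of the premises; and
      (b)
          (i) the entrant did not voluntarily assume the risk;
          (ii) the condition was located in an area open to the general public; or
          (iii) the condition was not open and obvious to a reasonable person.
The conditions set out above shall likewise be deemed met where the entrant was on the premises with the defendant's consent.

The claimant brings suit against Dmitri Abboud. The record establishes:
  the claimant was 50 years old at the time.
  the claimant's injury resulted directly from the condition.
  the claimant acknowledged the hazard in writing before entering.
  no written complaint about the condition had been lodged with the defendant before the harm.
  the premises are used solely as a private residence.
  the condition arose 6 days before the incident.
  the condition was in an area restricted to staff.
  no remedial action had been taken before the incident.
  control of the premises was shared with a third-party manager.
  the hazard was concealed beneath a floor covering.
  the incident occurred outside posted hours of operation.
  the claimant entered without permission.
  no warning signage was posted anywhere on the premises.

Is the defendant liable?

(a) no signage posted — met.
(i) condition ≥60 days old — not satisfied.
(ii) complaint lodged — fails.
(iii) commercial use — fails.
(b): F OR F OR F → false.
So (1) is not satisfied (T AND F).
(i) not (proximate cause) — not met.
(ii) no remedial action — met.
So (a) is satisfied (F OR T).
(b) during posted hours — not met.
So (2) is not satisfied (T AND F).
(i) entrant a minor — not met.
(ii) exclusive control — not satisfied.
(a): F OR F → false.
(i) no assumed risk — fails.
(ii) public area — not satisfied.
(iii) not open/obvious — holds.
So (b) is satisfied (F OR F OR T).
(3): F AND T → false.
Overall: F OR F OR F → false.
Exception (consent to enter) — not satisfied.
Result: main false OR exception false → false.

No — not liable.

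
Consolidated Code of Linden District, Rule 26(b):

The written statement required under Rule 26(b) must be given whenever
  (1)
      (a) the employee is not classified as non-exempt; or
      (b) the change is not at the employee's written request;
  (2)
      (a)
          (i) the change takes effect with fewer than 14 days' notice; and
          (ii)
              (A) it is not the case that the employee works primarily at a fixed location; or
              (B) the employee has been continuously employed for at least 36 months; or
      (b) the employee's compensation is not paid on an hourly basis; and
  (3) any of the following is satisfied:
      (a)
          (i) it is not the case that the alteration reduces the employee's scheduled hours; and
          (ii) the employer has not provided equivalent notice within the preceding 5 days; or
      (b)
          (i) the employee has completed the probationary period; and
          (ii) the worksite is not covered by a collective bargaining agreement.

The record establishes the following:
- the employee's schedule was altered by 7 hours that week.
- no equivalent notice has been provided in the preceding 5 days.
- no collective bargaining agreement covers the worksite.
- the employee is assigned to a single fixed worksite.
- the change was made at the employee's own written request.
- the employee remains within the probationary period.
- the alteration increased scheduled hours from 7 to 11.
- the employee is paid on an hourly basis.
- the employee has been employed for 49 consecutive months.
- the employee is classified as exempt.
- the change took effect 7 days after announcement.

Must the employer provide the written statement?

(a) not (non-exempt) — holds.
(b) not employee-requested — not met.
So (1) is satisfied (T OR F).
(i) < 14 days' notice — satisfied.
(A) not (fixed location) — not met.
(B) tenure ≥ 36 mo. — satisfied.
(ii): F OR T → true.
(a) = T AND T = true.
(b) not (hourly-paid) — not met.
So (2) is satisfied (T OR F).
(i) not (hours reduced) — satisfied.
(ii) no recent notice — holds.
(a): T AND T → true.
(i) past probation — not met.
(ii) no CBA — holds.
(b): F AND T → false.
(3) = T OR F = true.
Overall = T AND T AND T = true.

Yes — required.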